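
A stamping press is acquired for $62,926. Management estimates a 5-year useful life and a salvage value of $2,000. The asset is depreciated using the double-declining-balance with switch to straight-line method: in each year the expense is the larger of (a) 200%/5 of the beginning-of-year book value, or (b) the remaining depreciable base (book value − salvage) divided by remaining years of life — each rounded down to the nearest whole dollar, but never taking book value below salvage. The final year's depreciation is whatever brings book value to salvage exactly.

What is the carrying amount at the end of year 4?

Depreciable base = $62,926 − $2,000 = $60,926.
Year 1: DB = ⌊$62,926 × 200%/5⌋ = $25,170; SL = ⌊$60,926/5⌋ = $12,185 → take DB $25,170. Book value $37,756.
Year 2: DB = ⌊$37,756 × 200%/5⌋ = $15,102; SL = ⌊$35,756/4⌋ = $8,939 → take DB $15,102. Book value $22,654.
Year 3: DB = ⌊$22,654 × 200%/5⌋ = $9,061; SL = ⌊$20,654/3⌋ = $6,884 → take DB $9,061. Book value $13,593.
Year 4: DB = ⌊$13,593 × 200%/5⌋ = $5,437; SL = ⌊$11,593/2⌋ = $5,796 → take SL $5,796. Book value $7,797.

$7,797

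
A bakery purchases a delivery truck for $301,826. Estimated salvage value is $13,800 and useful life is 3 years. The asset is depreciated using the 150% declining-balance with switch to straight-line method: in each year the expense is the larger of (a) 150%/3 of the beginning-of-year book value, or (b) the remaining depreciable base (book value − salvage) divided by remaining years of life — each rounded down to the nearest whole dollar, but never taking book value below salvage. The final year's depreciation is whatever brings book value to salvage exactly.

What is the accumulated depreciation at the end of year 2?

Depreciable base = $301,826 − $13,800 = $288,026.
Year 1: DB = ⌊$301,826 × 150%/3⌋ = $150,913; SL = ⌊$288,026/3⌋ = $96,008 → take DB $150,913. Book value $150,913.
Year 2: DB = ⌊$150,913 × 150%/3⌋ = $75,456; SL = ⌊$137,113/2⌋ = $68,556 → take DB $75,456. Book value $75,457.
Accumulated through year 2 = $301,826 − $75,457 = $226,369.

$226,369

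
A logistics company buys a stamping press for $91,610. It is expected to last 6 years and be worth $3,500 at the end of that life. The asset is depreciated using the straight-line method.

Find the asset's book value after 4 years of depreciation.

$32,870

Depreciable base = $91,610 − $3,500 = $88,110.
Annual expense = $88,110 / 6 = $14,685.
End of year 1: book value $76,925.
End of year 2: book value $62,240.
End of year 3: book value $47,555.
End of year 4: book value $32,870.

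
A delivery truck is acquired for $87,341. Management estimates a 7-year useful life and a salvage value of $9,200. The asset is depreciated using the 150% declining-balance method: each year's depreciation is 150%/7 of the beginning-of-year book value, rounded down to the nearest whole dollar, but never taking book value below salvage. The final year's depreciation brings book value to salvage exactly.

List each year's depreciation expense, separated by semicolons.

Depreciable base = $87,341 − $9,200 = $78,141.
Year 1: ⌊$87,341 × 150%/7⌋ = $18,715. Book value $68,626.
Year 2: ⌊$68,626 × 150%/7⌋ = $14,705. Book value $53,921.
Year 3: ⌊$53,921 × 150%/7⌋ = $11,554. Book value $42,367.
Year 4: ⌊$42,367 × 150%/7⌋ = $9,078. Book value $33,289.
Year 5: ⌊$33,289 × 150%/7⌋ = $7,133. Book value $26,156.
Year 6: ⌊$26,156 × 150%/7⌋ = $5,604. Book value $20,552.
Year 7 (final): $20,552 − $9,200 = $11,352. Book value $9,200.

$18,715; $14,705; $11,554; $9,078; $7,133; $5,604; $11,352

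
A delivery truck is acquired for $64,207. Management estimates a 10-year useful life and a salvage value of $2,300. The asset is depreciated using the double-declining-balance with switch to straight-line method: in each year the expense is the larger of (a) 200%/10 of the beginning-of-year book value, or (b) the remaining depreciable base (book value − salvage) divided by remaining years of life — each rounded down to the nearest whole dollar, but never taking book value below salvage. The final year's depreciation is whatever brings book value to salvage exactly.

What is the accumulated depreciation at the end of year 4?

$37,907

Depreciable base = $64,207 − $2,300 = $61,907.
Year 1: DB = ⌊$64,207 × 200%/10⌋ = $12,841; SL = ⌊$61,907/10⌋ = $6,190 → take DB $12,841. Book value $51,366.
Year 2: DB = ⌊$51,366 × 200%/10⌋ = $10,273; SL = ⌊$49,066/9⌋ = $5,451 → take DB $10,273. Book value $41,093.
Year 3: DB = ⌊$41,093 × 200%/10⌋ = $8,218; SL = ⌊$38,793/8⌋ = $4,849 → take DB $8,218. Book value $32,875.
Year 4: DB = ⌊$32,875 × 200%/10⌋ = $6,575; SL = ⌊$30,575/7⌋ = $4,367 → take DB $6,575. Book value $26,300.
Accumulated through year 4 = $64,207 − $26,300 = $37,907.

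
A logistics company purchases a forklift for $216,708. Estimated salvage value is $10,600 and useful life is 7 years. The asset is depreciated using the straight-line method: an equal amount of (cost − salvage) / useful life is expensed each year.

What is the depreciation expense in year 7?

Depreciable base = $216,708 − $10,600 = $206,108.
Annual expense = $206,108 / 7 = $29,444.

$29,444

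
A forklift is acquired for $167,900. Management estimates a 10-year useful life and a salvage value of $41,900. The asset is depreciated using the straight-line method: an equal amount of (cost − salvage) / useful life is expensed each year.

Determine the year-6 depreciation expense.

$12,600

Depreciable base = $167,900 − $41,900 = $126,000.
Annual expense = $126,000 / 10 = $12,600.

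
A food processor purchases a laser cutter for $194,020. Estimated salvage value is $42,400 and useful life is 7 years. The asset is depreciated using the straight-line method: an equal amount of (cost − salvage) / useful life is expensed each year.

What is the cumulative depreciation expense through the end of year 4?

Depreciable base = $194,020 − $42,400 = $151,620.
Annual expense = $151,620 / 7 = $21,660.
End of year 1: book value $172,360.
End of year 2: book value $150,700.
End of year 3: book value $129,040.
End of year 4: book value $107,380.
Accumulated through year 4 = $194,020 − $107,380 = $86,640.

$86,640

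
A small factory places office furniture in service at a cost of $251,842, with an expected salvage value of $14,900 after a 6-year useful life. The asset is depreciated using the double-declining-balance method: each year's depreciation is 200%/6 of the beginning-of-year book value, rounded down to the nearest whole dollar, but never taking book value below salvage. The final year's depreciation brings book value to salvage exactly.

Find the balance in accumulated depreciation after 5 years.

Depreciable base = $251,842 − $14,900 = $236,942.
Year 1: ⌊$251,842 × 200%/6⌋ = $83,947. Book value $167,895.
Year 2: ⌊$167,895 × 200%/6⌋ = $55,965. Book value $111,930.
Year 3: ⌊$111,930 × 200%/6⌋ = $37,310. Book value $74,620.
Year 4: ⌊$74,620 × 200%/6⌋ = $24,873. Book value $49,747.
Year 5: ⌊$49,747 × 200%/6⌋ = $16,582. Book value $33,165.
Accumulated through year 5 = $251,842 − $33,165 = $218,677.

$218,677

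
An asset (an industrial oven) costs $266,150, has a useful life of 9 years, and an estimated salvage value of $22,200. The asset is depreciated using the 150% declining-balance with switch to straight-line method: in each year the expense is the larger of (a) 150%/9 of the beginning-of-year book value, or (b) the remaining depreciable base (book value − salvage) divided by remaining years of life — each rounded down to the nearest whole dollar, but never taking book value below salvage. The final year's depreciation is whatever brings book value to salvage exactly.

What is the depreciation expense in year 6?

Depreciable base = $266,150 − $22,200 = $243,950.
Year 1: DB = ⌊$266,150 × 150%/9⌋ = $44,358; SL = ⌊$243,950/9⌋ = $27,105 → take DB $44,358. Book value $221,792.
Year 2: DB = ⌊$221,792 × 150%/9⌋ = $36,965; SL = ⌊$199,592/8⌋ = $24,949 → take DB $36,965. Book value $184,827.
Year 3: DB = ⌊$184,827 × 150%/9⌋ = $30,804; SL = ⌊$162,627/7⌋ = $23,232 → take DB $30,804. Book value $154,023.
Year 4: DB = ⌊$154,023 × 150%/9⌋ = $25,670; SL = ⌊$131,823/6⌋ = $21,970 → take DB $25,670. Book value $128,353.
Year 5: DB = ⌊$128,353 × 150%/9⌋ = $21,392; SL = ⌊$106,153/5⌋ = $21,230 → take DB $21,392. Book value $106,961.
Year 6: DB = ⌊$106,961 × 150%/9⌋ = $17,826; SL = ⌊$84,761/4⌋ = $21,190 → take SL $21,190. Book value $85,771.

$21,190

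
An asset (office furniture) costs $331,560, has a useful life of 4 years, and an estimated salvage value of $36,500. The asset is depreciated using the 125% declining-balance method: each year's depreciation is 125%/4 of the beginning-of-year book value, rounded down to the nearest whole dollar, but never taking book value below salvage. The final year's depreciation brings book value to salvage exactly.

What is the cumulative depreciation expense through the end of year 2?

$174,845

Depreciable base = $331,560 − $36,500 = $295,060.
Year 1: ⌊$331,560 × 125%/4⌋ = $103,612. Book value $227,948.
Year 2: ⌊$227,948 × 125%/4⌋ = $71,233. Book value $156,715.
Accumulated through year 2 = $331,560 − $156,715 = $174,845.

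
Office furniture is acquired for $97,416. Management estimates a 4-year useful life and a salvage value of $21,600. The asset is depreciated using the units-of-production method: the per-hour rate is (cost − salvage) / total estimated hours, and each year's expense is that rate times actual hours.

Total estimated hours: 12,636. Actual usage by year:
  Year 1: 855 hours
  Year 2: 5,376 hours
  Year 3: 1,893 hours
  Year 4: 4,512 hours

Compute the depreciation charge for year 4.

Depreciable base = $97,416 − $21,600 = $75,816.
Rate = $75,816 / 12,636 hours = $6 per hour.
Year 1: 855 × $6 = $5,130. Book value $92,286.
Year 2: 5,376 × $6 = $32,256. Book value $60,030.
Year 3: 1,893 × $6 = $11,358. Book value $48,672.
Year 4: 4,512 × $6 = $27,072. Book value $21,600.

$27,072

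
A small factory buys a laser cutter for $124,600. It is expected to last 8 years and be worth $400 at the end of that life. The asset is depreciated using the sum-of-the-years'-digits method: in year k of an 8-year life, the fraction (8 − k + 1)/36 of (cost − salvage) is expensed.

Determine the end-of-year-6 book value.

$10,750

Depreciable base = $124,600 − $400 = $124,200.
Sum of the years' digits = 8+7+6+5+4+3+2+1 = 36.
Year 1: $124,200 × 8/36 = $27,600. Book value $97,000.
Year 2: $124,200 × 7/36 = $24,150. Book value $72,850.
Year 3: $124,200 × 6/36 = $20,700. Book value $52,150.
Year 4: $124,200 × 5/36 = $17,250. Book value $34,900.
Year 5: $124,200 × 4/36 = $13,800. Book value $21,100.
Year 6: $124,200 × 3/36 = $10,350. Book value $10,750.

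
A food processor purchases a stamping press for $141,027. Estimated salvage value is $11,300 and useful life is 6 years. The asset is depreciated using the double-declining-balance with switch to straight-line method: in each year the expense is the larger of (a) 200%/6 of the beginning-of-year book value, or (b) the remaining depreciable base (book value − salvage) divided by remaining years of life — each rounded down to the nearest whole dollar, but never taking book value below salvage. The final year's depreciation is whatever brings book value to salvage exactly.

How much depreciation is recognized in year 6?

Depreciable base = $141,027 − $11,300 = $129,727.
Year 1: DB = ⌊$141,027 × 200%/6⌋ = $47,009; SL = ⌊$129,727/6⌋ = $21,621 → take DB $47,009. Book value $94,018.
Year 2: DB = ⌊$94,018 × 200%/6⌋ = $31,339; SL = ⌊$82,718/5⌋ = $16,543 → take DB $31,339. Book value $62,679.
Year 3: DB = ⌊$62,679 × 200%/6⌋ = $20,893; SL = ⌊$51,379/4⌋ = $12,844 → take DB $20,893. Book value $41,786.
Year 4: DB = ⌊$41,786 × 200%/6⌋ = $13,928; SL = ⌊$30,486/3⌋ = $10,162 → take DB $13,928. Book value $27,858.
Year 5: DB = ⌊$27,858 × 200%/6⌋ = $9,286; SL = ⌊$16,558/2⌋ = $8,279 → take DB $9,286. Book value $18,572.
Year 6 (final): $18,572 − $11,300 = $7,272. Book value $11,300.

$7,272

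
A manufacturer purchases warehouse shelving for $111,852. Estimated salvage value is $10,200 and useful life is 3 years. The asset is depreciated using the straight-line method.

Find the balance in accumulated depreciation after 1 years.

$33,884

Depreciable base = $111,852 − $10,200 = $101,652.
Annual expense = $101,652 / 3 = $33,884.
End of year 1: book value $77,968.
Accumulated through year 1 = $111,852 − $77,968 = $33,884.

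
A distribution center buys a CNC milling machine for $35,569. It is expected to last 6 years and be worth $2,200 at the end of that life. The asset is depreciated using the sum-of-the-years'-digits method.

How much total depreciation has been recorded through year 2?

Depreciable base = $35,569 − $2,200 = $33,369.
Sum of the years' digits = 6+5+4+3+2+1 = 21.
Year 1: $33,369 × 6/21 = $9,534. Book value $26,035.
Year 2: $33,369 × 5/21 = $7,945. Book value $18,090.
Accumulated through year 2 = $35,569 − $18,090 = $17,479.

$17,479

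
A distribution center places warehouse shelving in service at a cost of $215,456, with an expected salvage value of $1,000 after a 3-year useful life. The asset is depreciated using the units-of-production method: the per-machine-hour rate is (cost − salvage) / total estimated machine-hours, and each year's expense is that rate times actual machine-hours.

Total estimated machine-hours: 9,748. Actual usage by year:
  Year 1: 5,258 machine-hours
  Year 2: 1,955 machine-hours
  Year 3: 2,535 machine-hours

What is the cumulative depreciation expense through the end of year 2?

$158,686

Depreciable base = $215,456 − $1,000 = $214,456.
Rate = $214,456 / 9,748 machine-hours = $22 per machine-hour.
Year 1: 5,258 × $22 = $115,676. Book value $99,780.
Year 2: 1,955 × $22 = $43,010. Book value $56,770.
Accumulated through year 2 = $215,456 − $56,770 = $158,686.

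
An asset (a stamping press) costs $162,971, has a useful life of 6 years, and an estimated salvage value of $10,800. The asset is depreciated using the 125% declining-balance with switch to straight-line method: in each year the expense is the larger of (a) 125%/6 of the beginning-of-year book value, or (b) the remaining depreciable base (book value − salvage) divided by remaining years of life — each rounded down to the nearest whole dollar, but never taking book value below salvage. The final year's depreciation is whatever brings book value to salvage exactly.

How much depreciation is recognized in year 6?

$22,836

Depreciable base = $162,971 − $10,800 = $152,171.
Year 1: DB = ⌊$162,971 × 125%/6⌋ = $33,952; SL = ⌊$152,171/6⌋ = $25,361 → take DB $33,952. Book value $129,019.
Year 2: DB = ⌊$129,019 × 125%/6⌋ = $26,878; SL = ⌊$118,219/5⌋ = $23,643 → take DB $26,878. Book value $102,141.
Year 3: DB = ⌊$102,141 × 125%/6⌋ = $21,279; SL = ⌊$91,341/4⌋ = $22,835 → take SL $22,835. Book value $79,306.
Year 4: DB = ⌊$79,306 × 125%/6⌋ = $16,522; SL = ⌊$68,506/3⌋ = $22,835 → take SL $22,835. Book value $56,471.
Year 5: DB = ⌊$56,471 × 125%/6⌋ = $11,764; SL = ⌊$45,671/2⌋ = $22,835 → take SL $22,835. Book value $33,636.
Year 6 (final): $33,636 − $10,800 = $22,836. Book value $10,800.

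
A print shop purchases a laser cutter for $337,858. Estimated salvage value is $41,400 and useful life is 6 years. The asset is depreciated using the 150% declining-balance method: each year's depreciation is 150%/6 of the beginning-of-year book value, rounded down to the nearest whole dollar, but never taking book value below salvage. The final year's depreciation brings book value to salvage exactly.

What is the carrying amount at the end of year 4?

Depreciable base = $337,858 − $41,400 = $296,458.
Year 1: ⌊$337,858 × 150%/6⌋ = $84,464. Book value $253,394.
Year 2: ⌊$253,394 × 150%/6⌋ = $63,348. Book value $190,046.
Year 3: ⌊$190,046 × 150%/6⌋ = $47,511. Book value $142,535.
Year 4: ⌊$142,535 × 150%/6⌋ = $35,633. Book value $106,902.

$106,902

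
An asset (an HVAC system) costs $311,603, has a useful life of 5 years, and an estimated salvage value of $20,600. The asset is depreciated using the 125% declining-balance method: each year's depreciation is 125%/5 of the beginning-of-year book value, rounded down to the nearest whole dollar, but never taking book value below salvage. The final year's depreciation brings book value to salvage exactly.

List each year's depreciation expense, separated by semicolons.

$77,900; $58,425; $43,819; $32,864; $77,995

Depreciable base = $311,603 − $20,600 = $291,003.
Year 1: ⌊$311,603 × 125%/5⌋ = $77,900. Book value $233,703.
Year 2: ⌊$233,703 × 125%/5⌋ = $58,425. Book value $175,278.
Year 3: ⌊$175,278 × 125%/5⌋ = $43,819. Book value $131,459.
Year 4: ⌊$131,459 × 125%/5⌋ = $32,864. Book value $98,595.
Year 5 (final): $98,595 − $20,600 = $77,995. Book value $20,600.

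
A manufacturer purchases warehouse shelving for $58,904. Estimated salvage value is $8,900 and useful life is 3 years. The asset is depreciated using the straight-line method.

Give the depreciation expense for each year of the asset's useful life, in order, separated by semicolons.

Depreciable base = $58,904 − $8,900 = $50,004.
Annual expense = $50,004 / 3 = $16,668.
End of year 1: book value $42,236.
End of year 2: book value $25,568.
End of year 3: book value $8,900.

$16,668; $16,668; $16,668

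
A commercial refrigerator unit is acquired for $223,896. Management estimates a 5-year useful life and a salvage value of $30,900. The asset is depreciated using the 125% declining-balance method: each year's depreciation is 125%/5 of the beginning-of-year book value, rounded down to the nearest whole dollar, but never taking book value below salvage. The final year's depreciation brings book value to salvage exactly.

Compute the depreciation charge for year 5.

Depreciable base = $223,896 − $30,900 = $192,996.
Year 1: ⌊$223,896 × 125%/5⌋ = $55,974. Book value $167,922.
Year 2: ⌊$167,922 × 125%/5⌋ = $41,980. Book value $125,942.
Year 3: ⌊$125,942 × 125%/5⌋ = $31,485. Book value $94,457.
Year 4: ⌊$94,457 × 125%/5⌋ = $23,614. Book value $70,843.
Year 5 (final): $70,843 − $30,900 = $39,943. Book value $30,900.

$39,943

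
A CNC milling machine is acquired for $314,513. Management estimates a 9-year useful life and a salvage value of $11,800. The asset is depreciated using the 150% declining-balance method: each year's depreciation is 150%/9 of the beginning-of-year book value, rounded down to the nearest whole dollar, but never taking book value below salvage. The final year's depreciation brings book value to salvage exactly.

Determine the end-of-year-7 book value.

$87,776

Depreciable base = $314,513 − $11,800 = $302,713.
Year 1: ⌊$314,513 × 150%/9⌋ = $52,418. Book value $262,095.
Year 2: ⌊$262,095 × 150%/9⌋ = $43,682. Book value $218,413.
Year 3: ⌊$218,413 × 150%/9⌋ = $36,402. Book value $182,011.
Year 4: ⌊$182,011 × 150%/9⌋ = $30,335. Book value $151,676.
Year 5: ⌊$151,676 × 150%/9⌋ = $25,279. Book value $126,397.
Year 6: ⌊$126,397 × 150%/9⌋ = $21,066. Book value $105,331.
Year 7: ⌊$105,331 × 150%/9⌋ = $17,555. Book value $87,776.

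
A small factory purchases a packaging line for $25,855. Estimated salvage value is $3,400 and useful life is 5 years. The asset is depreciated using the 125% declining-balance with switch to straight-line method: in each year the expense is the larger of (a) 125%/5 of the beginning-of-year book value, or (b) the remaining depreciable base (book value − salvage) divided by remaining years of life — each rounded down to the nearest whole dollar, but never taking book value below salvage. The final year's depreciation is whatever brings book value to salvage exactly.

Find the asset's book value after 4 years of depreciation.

$7,115

Depreciable base = $25,855 − $3,400 = $22,455.
Year 1: DB = ⌊$25,855 × 125%/5⌋ = $6,463; SL = ⌊$22,455/5⌋ = $4,491 → take DB $6,463. Book value $19,392.
Year 2: DB = ⌊$19,392 × 125%/5⌋ = $4,848; SL = ⌊$15,992/4⌋ = $3,998 → take DB $4,848. Book value $14,544.
Year 3: DB = ⌊$14,544 × 125%/5⌋ = $3,636; SL = ⌊$11,144/3⌋ = $3,714 → take SL $3,714. Book value $10,830.
Year 4: DB = ⌊$10,830 × 125%/5⌋ = $2,707; SL = ⌊$7,430/2⌋ = $3,715 → take SL $3,715. Book value $7,115.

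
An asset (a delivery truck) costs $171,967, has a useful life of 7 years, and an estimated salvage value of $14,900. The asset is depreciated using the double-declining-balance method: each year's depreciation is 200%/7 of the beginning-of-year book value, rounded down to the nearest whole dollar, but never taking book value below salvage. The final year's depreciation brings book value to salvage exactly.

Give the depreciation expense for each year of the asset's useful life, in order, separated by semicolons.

Depreciable base = $171,967 − $14,900 = $157,067.
Year 1: ⌊$171,967 × 200%/7⌋ = $49,133. Book value $122,834.
Year 2: ⌊$122,834 × 200%/7⌋ = $35,095. Book value $87,739.
Year 3: ⌊$87,739 × 200%/7⌋ = $25,068. Book value $62,671.
Year 4: ⌊$62,671 × 200%/7⌋ = $17,906. Book value $44,765.
Year 5: ⌊$44,765 × 200%/7⌋ = $12,790. Book value $31,975.
Year 6: ⌊$31,975 × 200%/7⌋ = $9,135. Book value $22,840.
Year 7 (final): $22,840 − $14,900 = $7,940. Book value $14,900.

$49,133; $35,095; $25,068; $17,906; $12,790; $9,135; $7,940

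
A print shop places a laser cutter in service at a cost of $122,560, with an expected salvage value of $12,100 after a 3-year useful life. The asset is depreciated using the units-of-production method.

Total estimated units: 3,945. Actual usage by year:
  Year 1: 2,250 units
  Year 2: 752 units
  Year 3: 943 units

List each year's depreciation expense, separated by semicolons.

$63,000; $21,056; $26,404

Depreciable base = $122,560 − $12,100 = $110,460.
Rate = $110,460 / 3,945 units = $28 per unit.
Year 1: 2,250 × $28 = $63,000. Book value $59,560.
Year 2: 752 × $28 = $21,056. Book value $38,504.
Year 3: 943 × $28 = $26,404. Book value $12,100.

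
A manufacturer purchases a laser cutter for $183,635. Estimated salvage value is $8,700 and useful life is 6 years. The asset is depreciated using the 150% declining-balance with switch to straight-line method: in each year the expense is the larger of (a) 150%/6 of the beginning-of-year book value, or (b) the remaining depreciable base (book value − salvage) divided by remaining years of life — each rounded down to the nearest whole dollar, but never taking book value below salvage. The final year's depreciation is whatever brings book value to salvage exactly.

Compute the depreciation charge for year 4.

Depreciable base = $183,635 − $8,700 = $174,935.
Year 1: DB = ⌊$183,635 × 150%/6⌋ = $45,908; SL = ⌊$174,935/6⌋ = $29,155 → take DB $45,908. Book value $137,727.
Year 2: DB = ⌊$137,727 × 150%/6⌋ = $34,431; SL = ⌊$129,027/5⌋ = $25,805 → take DB $34,431. Book value $103,296.
Year 3: DB = ⌊$103,296 × 150%/6⌋ = $25,824; SL = ⌊$94,596/4⌋ = $23,649 → take DB $25,824. Book value $77,472.
Year 4: DB = ⌊$77,472 × 150%/6⌋ = $19,368; SL = ⌊$68,772/3⌋ = $22,924 → take SL $22,924. Book value $54,548.

$22,924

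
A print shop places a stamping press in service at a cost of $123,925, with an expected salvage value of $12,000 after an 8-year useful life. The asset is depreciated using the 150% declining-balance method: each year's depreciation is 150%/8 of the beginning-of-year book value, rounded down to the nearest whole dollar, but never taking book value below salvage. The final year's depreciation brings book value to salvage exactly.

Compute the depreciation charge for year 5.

Depreciable base = $123,925 − $12,000 = $111,925.
Year 1: ⌊$123,925 × 150%/8⌋ = $23,235. Book value $100,690.
Year 2: ⌊$100,690 × 150%/8⌋ = $18,879. Book value $81,811.
Year 3: ⌊$81,811 × 150%/8⌋ = $15,339. Book value $66,472.
Year 4: ⌊$66,472 × 150%/8⌋ = $12,463. Book value $54,009.
Year 5: ⌊$54,009 × 150%/8⌋ = $10,126. Book value $43,883.

$10,126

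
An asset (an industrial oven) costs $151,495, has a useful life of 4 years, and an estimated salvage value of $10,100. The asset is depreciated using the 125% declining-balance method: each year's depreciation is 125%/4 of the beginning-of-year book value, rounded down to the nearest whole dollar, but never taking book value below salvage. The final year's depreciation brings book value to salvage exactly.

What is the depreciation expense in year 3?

$22,376

Depreciable base = $151,495 − $10,100 = $141,395.
Year 1: ⌊$151,495 × 125%/4⌋ = $47,342. Book value $104,153.
Year 2: ⌊$104,153 × 125%/4⌋ = $32,547. Book value $71,606.
Year 3: ⌊$71,606 × 125%/4⌋ = $22,376. Book value $49,230.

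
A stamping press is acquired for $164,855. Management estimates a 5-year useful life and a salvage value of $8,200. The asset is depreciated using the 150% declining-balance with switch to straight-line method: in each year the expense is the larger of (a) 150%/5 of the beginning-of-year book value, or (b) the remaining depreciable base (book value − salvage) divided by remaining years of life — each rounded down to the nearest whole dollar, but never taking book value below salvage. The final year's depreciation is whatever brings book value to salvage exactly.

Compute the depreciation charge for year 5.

$24,173

Depreciable base = $164,855 − $8,200 = $156,655.
Year 1: DB = ⌊$164,855 × 150%/5⌋ = $49,456; SL = ⌊$156,655/5⌋ = $31,331 → take DB $49,456. Book value $115,399.
Year 2: DB = ⌊$115,399 × 150%/5⌋ = $34,619; SL = ⌊$107,199/4⌋ = $26,799 → take DB $34,619. Book value $80,780.
Year 3: DB = ⌊$80,780 × 150%/5⌋ = $24,234; SL = ⌊$72,580/3⌋ = $24,193 → take DB $24,234. Book value $56,546.
Year 4: DB = ⌊$56,546 × 150%/5⌋ = $16,963; SL = ⌊$48,346/2⌋ = $24,173 → take SL $24,173. Book value $32,373.
Year 5 (final): $32,373 − $8,200 = $24,173. Book value $8,200.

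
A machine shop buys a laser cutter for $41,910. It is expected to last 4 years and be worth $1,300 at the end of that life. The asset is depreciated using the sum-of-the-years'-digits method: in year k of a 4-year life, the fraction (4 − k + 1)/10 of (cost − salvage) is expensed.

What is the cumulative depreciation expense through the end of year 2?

Depreciable base = $41,910 − $1,300 = $40,610.
Sum of the years' digits = 4+3+2+1 = 10.
Year 1: $40,610 × 4/10 = $16,244. Book value $25,666.
Year 2: $40,610 × 3/10 = $12,183. Book value $13,483.
Accumulated through year 2 = $41,910 − $13,483 = $28,427.

$28,427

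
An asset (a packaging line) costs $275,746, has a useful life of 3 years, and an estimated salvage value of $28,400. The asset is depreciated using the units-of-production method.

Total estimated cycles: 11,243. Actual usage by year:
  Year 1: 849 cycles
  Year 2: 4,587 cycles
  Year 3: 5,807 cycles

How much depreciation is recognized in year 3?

Depreciable base = $275,746 − $28,400 = $247,346.
Rate = $247,346 / 11,243 cycles = $22 per cycle.
Year 1: 849 × $22 = $18,678. Book value $257,068.
Year 2: 4,587 × $22 = $100,914. Book value $156,154.
Year 3: 5,807 × $22 = $127,754. Book value $28,400.

$127,754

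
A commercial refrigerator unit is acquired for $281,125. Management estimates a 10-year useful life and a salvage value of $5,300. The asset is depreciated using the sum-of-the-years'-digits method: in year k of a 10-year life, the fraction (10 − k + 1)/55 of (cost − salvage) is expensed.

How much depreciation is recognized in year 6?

Depreciable base = $281,125 − $5,300 = $275,825.
Sum of the years' digits = 10+9+8+7+6+5+4+3+2+1 = 55.
Year 1: $275,825 × 10/55 = $50,150. Book value $230,975.
Year 2: $275,825 × 9/55 = $45,135. Book value $185,840.
Year 3: $275,825 × 8/55 = $40,120. Book value $145,720.
Year 4: $275,825 × 7/55 = $35,105. Book value $110,615.
Year 5: $275,825 × 6/55 = $30,090. Book value $80,525.
Year 6: $275,825 × 5/55 = $25,075. Book value $55,450.

$25,075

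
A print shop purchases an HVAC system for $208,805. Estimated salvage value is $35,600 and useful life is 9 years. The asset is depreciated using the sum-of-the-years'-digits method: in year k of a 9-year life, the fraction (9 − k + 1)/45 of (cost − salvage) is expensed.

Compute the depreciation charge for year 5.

Depreciable base = $208,805 − $35,600 = $173,205.
Sum of the years' digits = 9+8+7+6+5+4+3+2+1 = 45.
Year 1: $173,205 × 9/45 = $34,641. Book value $174,164.
Year 2: $173,205 × 8/45 = $30,792. Book value $143,372.
Year 3: $173,205 × 7/45 = $26,943. Book value $116,429.
Year 4: $173,205 × 6/45 = $23,094. Book value $93,335.
Year 5: $173,205 × 5/45 = $19,245. Book value $74,090.

$19,245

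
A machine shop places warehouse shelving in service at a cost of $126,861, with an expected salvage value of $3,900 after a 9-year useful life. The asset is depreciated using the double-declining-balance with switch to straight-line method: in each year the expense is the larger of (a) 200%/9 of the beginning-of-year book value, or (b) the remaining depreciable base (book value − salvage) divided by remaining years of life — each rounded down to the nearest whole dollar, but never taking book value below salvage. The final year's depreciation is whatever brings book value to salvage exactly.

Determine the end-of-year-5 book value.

$36,110

Depreciable base = $126,861 − $3,900 = $122,961.
Year 1: DB = ⌊$126,861 × 200%/9⌋ = $28,191; SL = ⌊$122,961/9⌋ = $13,662 → take DB $28,191. Book value $98,670.
Year 2: DB = ⌊$98,670 × 200%/9⌋ = $21,926; SL = ⌊$94,770/8⌋ = $11,846 → take DB $21,926. Book value $76,744.
Year 3: DB = ⌊$76,744 × 200%/9⌋ = $17,054; SL = ⌊$72,844/7⌋ = $10,406 → take DB $17,054. Book value $59,690.
Year 4: DB = ⌊$59,690 × 200%/9⌋ = $13,264; SL = ⌊$55,790/6⌋ = $9,298 → take DB $13,264. Book value $46,426.
Year 5: DB = ⌊$46,426 × 200%/9⌋ = $10,316; SL = ⌊$42,526/5⌋ = $8,505 → take DB $10,316. Book value $36,110.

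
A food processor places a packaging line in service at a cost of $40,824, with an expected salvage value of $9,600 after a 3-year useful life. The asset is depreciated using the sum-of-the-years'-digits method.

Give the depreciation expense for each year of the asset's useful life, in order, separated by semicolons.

$15,612; $10,408; $5,204

Depreciable base = $40,824 − $9,600 = $31,224.
Sum of the years' digits = 3+2+1 = 6.
Year 1: $31,224 × 3/6 = $15,612. Book value $25,212.
Year 2: $31,224 × 2/6 = $10,408. Book value $14,804.
Year 3: $31,224 × 1/6 = $5,204. Book value $9,600.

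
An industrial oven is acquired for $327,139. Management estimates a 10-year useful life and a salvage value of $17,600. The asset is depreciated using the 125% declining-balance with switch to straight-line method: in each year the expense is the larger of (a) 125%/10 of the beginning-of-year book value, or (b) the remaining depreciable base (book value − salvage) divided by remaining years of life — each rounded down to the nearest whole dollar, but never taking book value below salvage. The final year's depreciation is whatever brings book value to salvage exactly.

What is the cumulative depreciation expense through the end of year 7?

Depreciable base = $327,139 − $17,600 = $309,539.
Year 1: DB = ⌊$327,139 × 125%/10⌋ = $40,892; SL = ⌊$309,539/10⌋ = $30,953 → take DB $40,892. Book value $286,247.
Year 2: DB = ⌊$286,247 × 125%/10⌋ = $35,780; SL = ⌊$268,647/9⌋ = $29,849 → take DB $35,780. Book value $250,467.
Year 3: DB = ⌊$250,467 × 125%/10⌋ = $31,308; SL = ⌊$232,867/8⌋ = $29,108 → take DB $31,308. Book value $219,159.
Year 4: DB = ⌊$219,159 × 125%/10⌋ = $27,394; SL = ⌊$201,559/7⌋ = $28,794 → take SL $28,794. Book value $190,365.
Year 5: DB = ⌊$190,365 × 125%/10⌋ = $23,795; SL = ⌊$172,765/6⌋ = $28,794 → take SL $28,794. Book value $161,571.
Year 6: DB = ⌊$161,571 × 125%/10⌋ = $20,196; SL = ⌊$143,971/5⌋ = $28,794 → take SL $28,794. Book value $132,777.
Year 7: DB = ⌊$132,777 × 125%/10⌋ = $16,597; SL = ⌊$115,177/4⌋ = $28,794 → take SL $28,794. Book value $103,983.
Accumulated through year 7 = $327,139 − $103,983 = $223,156.

$223,156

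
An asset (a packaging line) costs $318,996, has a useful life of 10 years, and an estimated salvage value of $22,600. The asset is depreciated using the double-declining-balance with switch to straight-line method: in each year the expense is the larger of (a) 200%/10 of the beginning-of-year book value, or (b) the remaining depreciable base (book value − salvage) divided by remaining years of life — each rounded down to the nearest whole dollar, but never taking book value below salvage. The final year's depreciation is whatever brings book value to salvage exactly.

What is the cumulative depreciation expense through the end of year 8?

Depreciable base = $318,996 − $22,600 = $296,396.
Year 1: DB = ⌊$318,996 × 200%/10⌋ = $63,799; SL = ⌊$296,396/10⌋ = $29,639 → take DB $63,799. Book value $255,197.
Year 2: DB = ⌊$255,197 × 200%/10⌋ = $51,039; SL = ⌊$232,597/9⌋ = $25,844 → take DB $51,039. Book value $204,158.
Year 3: DB = ⌊$204,158 × 200%/10⌋ = $40,831; SL = ⌊$181,558/8⌋ = $22,694 → take DB $40,831. Book value $163,327.
Year 4: DB = ⌊$163,327 × 200%/10⌋ = $32,665; SL = ⌊$140,727/7⌋ = $20,103 → take DB $32,665. Book value $130,662.
Year 5: DB = ⌊$130,662 × 200%/10⌋ = $26,132; SL = ⌊$108,062/6⌋ = $18,010 → take DB $26,132. Book value $104,530.
Year 6: DB = ⌊$104,530 × 200%/10⌋ = $20,906; SL = ⌊$81,930/5⌋ = $16,386 → take DB $20,906. Book value $83,624.
Year 7: DB = ⌊$83,624 × 200%/10⌋ = $16,724; SL = ⌊$61,024/4⌋ = $15,256 → take DB $16,724. Book value $66,900.
Year 8: DB = ⌊$66,900 × 200%/10⌋ = $13,380; SL = ⌊$44,300/3⌋ = $14,766 → take SL $14,766. Book value $52,134.
Accumulated through year 8 = $318,996 − $52,134 = $266,862.

$266,862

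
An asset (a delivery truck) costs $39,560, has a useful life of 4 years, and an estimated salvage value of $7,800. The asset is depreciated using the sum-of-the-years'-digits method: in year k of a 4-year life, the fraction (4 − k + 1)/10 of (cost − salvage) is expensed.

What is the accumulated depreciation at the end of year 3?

Depreciable base = $39,560 − $7,800 = $31,760.
Sum of the years' digits = 4+3+2+1 = 10.
Year 1: $31,760 × 4/10 = $12,704. Book value $26,856.
Year 2: $31,760 × 3/10 = $9,528. Book value $17,328.
Year 3: $31,760 × 2/10 = $6,352. Book value $10,976.
Accumulated through year 3 = $39,560 − $10,976 = $28,584.

$28,584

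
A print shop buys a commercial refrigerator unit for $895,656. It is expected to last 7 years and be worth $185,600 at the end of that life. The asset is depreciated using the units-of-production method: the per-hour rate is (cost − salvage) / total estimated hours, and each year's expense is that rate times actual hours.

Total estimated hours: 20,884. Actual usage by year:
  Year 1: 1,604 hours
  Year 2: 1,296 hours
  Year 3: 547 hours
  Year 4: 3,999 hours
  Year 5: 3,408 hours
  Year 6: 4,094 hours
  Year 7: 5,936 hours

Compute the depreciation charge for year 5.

$115,872

Depreciable base = $895,656 − $185,600 = $710,056.
Rate = $710,056 / 20,884 hours = $34 per hour.
Year 1: 1,604 × $34 = $54,536. Book value $841,120.
Year 2: 1,296 × $34 = $44,064. Book value $797,056.
Year 3: 547 × $34 = $18,598. Book value $778,458.
Year 4: 3,999 × $34 = $135,966. Book value $642,492.
Year 5: 3,408 × $34 = $115,872. Book value $526,620.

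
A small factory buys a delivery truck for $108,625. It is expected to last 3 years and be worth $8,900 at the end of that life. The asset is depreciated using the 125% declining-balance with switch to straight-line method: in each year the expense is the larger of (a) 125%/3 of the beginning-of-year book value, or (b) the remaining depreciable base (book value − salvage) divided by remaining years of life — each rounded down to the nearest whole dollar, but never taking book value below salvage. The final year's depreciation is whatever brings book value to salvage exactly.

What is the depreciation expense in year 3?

Depreciable base = $108,625 − $8,900 = $99,725.
Year 1: DB = ⌊$108,625 × 125%/3⌋ = $45,260; SL = ⌊$99,725/3⌋ = $33,241 → take DB $45,260. Book value $63,365.
Year 2: DB = ⌊$63,365 × 125%/3⌋ = $26,402; SL = ⌊$54,465/2⌋ = $27,232 → take SL $27,232. Book value $36,133.
Year 3 (final): $36,133 − $8,900 = $27,233. Book value $8,900.

$27,233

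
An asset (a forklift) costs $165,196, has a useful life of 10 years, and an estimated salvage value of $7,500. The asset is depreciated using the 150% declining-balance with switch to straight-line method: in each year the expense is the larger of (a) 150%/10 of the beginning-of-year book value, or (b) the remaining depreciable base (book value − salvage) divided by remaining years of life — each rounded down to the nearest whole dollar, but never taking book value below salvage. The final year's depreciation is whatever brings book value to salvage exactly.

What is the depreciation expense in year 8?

$13,123

Depreciable base = $165,196 − $7,500 = $157,696.
Year 1: DB = ⌊$165,196 × 150%/10⌋ = $24,779; SL = ⌊$157,696/10⌋ = $15,769 → take DB $24,779. Book value $140,417.
Year 2: DB = ⌊$140,417 × 150%/10⌋ = $21,062; SL = ⌊$132,917/9⌋ = $14,768 → take DB $21,062. Book value $119,355.
Year 3: DB = ⌊$119,355 × 150%/10⌋ = $17,903; SL = ⌊$111,855/8⌋ = $13,981 → take DB $17,903. Book value $101,452.
Year 4: DB = ⌊$101,452 × 150%/10⌋ = $15,217; SL = ⌊$93,952/7⌋ = $13,421 → take DB $15,217. Book value $86,235.
Year 5: DB = ⌊$86,235 × 150%/10⌋ = $12,935; SL = ⌊$78,735/6⌋ = $13,122 → take SL $13,122. Book value $73,113.
Year 6: DB = ⌊$73,113 × 150%/10⌋ = $10,966; SL = ⌊$65,613/5⌋ = $13,122 → take SL $13,122. Book value $59,991.
Year 7: DB = ⌊$59,991 × 150%/10⌋ = $8,998; SL = ⌊$52,491/4⌋ = $13,122 → take SL $13,122. Book value $46,869.
Year 8: DB = ⌊$46,869 × 150%/10⌋ = $7,030; SL = ⌊$39,369/3⌋ = $13,123 → take SL $13,123. Book value $33,746.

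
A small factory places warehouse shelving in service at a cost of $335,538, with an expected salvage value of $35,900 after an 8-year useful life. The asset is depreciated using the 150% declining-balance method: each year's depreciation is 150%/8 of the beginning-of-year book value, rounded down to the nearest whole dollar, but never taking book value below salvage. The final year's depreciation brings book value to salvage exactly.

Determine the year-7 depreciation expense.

$18,100

Depreciable base = $335,538 − $35,900 = $299,638.
Year 1: ⌊$335,538 × 150%/8⌋ = $62,913. Book value $272,625.
Year 2: ⌊$272,625 × 150%/8⌋ = $51,117. Book value $221,508.
Year 3: ⌊$221,508 × 150%/8⌋ = $41,532. Book value $179,976.
Year 4: ⌊$179,976 × 150%/8⌋ = $33,745. Book value $146,231.
Year 5: ⌊$146,231 × 150%/8⌋ = $27,418. Book value $118,813.
Year 6: ⌊$118,813 × 150%/8⌋ = $22,277. Book value $96,536.
Year 7: ⌊$96,536 × 150%/8⌋ = $18,100. Book value $78,436.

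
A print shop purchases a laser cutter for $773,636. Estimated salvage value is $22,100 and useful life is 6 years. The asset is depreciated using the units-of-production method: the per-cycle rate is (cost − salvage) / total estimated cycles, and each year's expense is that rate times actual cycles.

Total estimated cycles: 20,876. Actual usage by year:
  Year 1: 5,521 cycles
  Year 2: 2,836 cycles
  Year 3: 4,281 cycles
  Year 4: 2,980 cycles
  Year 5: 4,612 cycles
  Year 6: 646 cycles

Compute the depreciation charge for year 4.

$107,280

Depreciable base = $773,636 − $22,100 = $751,536.
Rate = $751,536 / 20,876 cycles = $36 per cycle.
Year 1: 5,521 × $36 = $198,756. Book value $574,880.
Year 2: 2,836 × $36 = $102,096. Book value $472,784.
Year 3: 4,281 × $36 = $154,116. Book value $318,668.
Year 4: 2,980 × $36 = $107,280. Book value $211,388.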